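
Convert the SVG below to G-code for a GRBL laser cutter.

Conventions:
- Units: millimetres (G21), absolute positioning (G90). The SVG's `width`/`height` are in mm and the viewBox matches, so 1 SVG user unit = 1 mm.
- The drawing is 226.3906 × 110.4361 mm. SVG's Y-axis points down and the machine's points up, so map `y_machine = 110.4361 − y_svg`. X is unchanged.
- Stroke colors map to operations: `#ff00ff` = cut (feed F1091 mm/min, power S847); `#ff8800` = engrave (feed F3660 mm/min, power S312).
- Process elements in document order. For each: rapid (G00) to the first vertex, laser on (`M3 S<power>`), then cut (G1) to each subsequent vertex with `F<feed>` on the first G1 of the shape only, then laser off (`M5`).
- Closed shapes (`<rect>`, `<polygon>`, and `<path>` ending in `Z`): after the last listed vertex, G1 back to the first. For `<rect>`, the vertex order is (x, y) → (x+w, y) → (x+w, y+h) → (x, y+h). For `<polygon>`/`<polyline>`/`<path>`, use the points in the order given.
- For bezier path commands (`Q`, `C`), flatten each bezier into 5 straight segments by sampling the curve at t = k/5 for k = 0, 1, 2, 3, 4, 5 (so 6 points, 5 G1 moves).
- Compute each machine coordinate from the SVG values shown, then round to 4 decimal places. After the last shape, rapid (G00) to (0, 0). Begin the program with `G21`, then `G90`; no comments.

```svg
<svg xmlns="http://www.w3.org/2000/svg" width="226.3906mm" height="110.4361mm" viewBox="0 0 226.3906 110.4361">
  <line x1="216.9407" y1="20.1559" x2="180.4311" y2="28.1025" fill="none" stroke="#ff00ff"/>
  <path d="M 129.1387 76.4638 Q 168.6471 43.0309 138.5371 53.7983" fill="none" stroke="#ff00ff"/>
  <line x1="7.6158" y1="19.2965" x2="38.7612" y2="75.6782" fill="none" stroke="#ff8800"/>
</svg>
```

G21
G90
G00 X216.9407 Y90.2802
M3 S847
G1 X180.4311 Y82.3336 F1091
M5
G00 X129.1387 Y33.9723
M3 S847
G1 X142.1573 Y45.5774 F1091
G1 X149.6065 Y53.6466
G1 X151.4862 Y58.1797
G1 X147.7964 Y59.1767
G1 X138.5371 Y56.6378
M5
G00 X7.6158 Y91.1396
M3 S312
G1 X38.7612 Y34.7579 F3660
M5
G00 X0.0000 Y0.0000

Since the viewBox matches the mm dimensions, user units are millimetres directly. The only transform is the Y-flip y_m = 110.4361 − y_svg.

Shape 1 is a line segment drawn with `<line>`. Its stroke #ff00ff means cut at S847, F1091. After flipping Y the toolpath is (216.9407,90.2802) → (180.4311,82.3336).

Shape 2 is a quadratic bezier drawn with `<path>`. Its stroke #ff00ff means cut at S847, F1091. After flipping Y the toolpath is (129.1387,33.9723) → (142.1573,45.5774) → (149.6065,53.6466) → (151.4862,58.1797) → (147.7964,59.1767) → (138.5371,56.6378).

Shape 3 is a line segment drawn with `<line>`. Its stroke #ff8800 means engrave at S312, F3660. After flipping Y the toolpath is (7.6158,91.1396) → (38.7612,34.7579).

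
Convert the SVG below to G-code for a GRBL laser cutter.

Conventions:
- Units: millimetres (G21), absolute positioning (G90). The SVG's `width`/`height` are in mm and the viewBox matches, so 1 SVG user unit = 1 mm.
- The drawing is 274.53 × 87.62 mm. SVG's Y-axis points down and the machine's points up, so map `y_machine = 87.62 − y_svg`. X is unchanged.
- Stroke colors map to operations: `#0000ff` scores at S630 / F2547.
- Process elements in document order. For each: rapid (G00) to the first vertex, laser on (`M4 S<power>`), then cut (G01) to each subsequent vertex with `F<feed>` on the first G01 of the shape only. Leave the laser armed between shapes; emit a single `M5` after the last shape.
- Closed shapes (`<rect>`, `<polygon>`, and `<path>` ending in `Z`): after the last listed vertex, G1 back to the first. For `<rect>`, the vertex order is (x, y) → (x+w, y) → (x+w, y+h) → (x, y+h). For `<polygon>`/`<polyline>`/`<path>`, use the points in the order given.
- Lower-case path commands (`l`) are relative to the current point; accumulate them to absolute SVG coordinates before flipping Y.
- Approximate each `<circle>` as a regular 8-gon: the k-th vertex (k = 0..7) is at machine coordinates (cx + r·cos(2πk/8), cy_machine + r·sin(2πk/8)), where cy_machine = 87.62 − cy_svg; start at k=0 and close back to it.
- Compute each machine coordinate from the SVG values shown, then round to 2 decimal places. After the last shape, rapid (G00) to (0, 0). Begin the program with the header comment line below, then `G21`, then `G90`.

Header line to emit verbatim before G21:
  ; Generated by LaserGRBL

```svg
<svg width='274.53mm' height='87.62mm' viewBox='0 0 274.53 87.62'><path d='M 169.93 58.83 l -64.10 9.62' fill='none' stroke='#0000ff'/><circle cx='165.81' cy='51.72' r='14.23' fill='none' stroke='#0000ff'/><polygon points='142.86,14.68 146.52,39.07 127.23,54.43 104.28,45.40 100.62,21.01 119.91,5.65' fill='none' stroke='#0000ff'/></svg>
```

viewBox `0 0 274.53 87.62` with mm width/height → 1 unit = 1 mm. Flip: y_m = 87.62 − y_svg.

**Shape 1** — `<path>` line segment, stroke `#0000ff` → score (S630, F2547). Machine vertices: (169.93,28.79) → (105.83,19.17). Open path.

**Shape 2** — `<circle>` circle, stroke `#0000ff` → score (S630, F2547). Machine vertices: (180.04,35.90) → (175.87,45.96) → (165.81,50.13) → (155.75,45.96) → (151.58,35.90) → (155.75,25.84) → (165.81,21.67) → (175.87,25.84) → (180.04,35.90). Closed: final G1 returns to the first vertex.

**Shape 3** — `<polygon>` regular polygon, stroke `#0000ff` → score (S630, F2547). Machine vertices: (142.86,72.94) → (146.52,48.55) → (127.23,33.19) → (104.28,42.22) → (100.62,66.61) → (119.91,81.97) → (142.86,72.94). Closed: final G1 returns to the first vertex.

; Generated by LaserGRBL
G21
G90
G00 X169.93 Y28.79
M4 S630
G01 X105.83 Y19.17 F2547
G00 X180.04 Y35.90
M4 S630
G01 X175.87 Y45.96 F2547
G01 X165.81 Y50.13
G01 X155.75 Y45.96
G01 X151.58 Y35.90
G01 X155.75 Y25.84
G01 X165.81 Y21.67
G01 X175.87 Y25.84
G01 X180.04 Y35.90
G00 X142.86 Y72.94
M4 S630
G01 X146.52 Y48.55 F2547
G01 X127.23 Y33.19
G01 X104.28 Y42.22
G01 X100.62 Y66.61
G01 X119.91 Y81.97
G01 X142.86 Y72.94
M5
G00 X0.00 Y0.00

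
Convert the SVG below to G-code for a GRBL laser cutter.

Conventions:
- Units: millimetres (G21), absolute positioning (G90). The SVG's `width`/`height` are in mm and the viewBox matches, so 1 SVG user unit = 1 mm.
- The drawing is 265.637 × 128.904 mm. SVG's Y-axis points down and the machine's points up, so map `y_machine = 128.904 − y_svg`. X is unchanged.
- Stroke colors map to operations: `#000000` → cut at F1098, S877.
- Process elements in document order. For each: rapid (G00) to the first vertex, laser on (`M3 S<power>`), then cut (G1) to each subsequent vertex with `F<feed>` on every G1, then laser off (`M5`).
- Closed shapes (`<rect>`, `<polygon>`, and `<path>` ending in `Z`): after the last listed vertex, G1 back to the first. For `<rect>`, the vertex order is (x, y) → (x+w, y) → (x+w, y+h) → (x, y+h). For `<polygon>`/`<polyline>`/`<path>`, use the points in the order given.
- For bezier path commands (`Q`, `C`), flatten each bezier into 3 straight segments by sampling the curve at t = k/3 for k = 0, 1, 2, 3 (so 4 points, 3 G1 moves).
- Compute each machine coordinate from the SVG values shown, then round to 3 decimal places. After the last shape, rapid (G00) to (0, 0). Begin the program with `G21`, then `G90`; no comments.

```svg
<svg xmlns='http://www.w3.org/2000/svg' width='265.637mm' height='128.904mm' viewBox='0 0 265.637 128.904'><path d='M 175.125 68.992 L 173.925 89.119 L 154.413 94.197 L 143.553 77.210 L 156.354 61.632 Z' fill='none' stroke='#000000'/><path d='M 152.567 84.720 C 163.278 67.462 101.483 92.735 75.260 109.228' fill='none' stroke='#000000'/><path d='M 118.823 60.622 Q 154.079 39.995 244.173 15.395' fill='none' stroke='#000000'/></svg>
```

1 u = 1 mm; y_m = 128.904 − y.

[1] `<path>` regular polygon, #000000→cut S877 F1098: (175.125,59.912) → (173.925,39.785) → (154.413,34.707) → (143.553,51.694) → (156.354,67.272) → (175.125,59.912) (closed)

[2] `<path>` cubic bezier, #000000→cut S877 F1098: (152.567,44.184) → (143.112,49.165) → (109.337,37.195) → (75.260,19.676)

[3] `<path>` quadratic bezier, #000000→cut S877 F1098: (118.823,68.282) → (148.420,82.475) → (190.203,97.550) → (244.173,113.509)

G21
G90
G00 X175.125 Y59.912
M3 S877
G1 X173.925 Y39.785 F1098
G1 X154.413 Y34.707 F1098
G1 X143.553 Y51.694 F1098
G1 X156.354 Y67.272 F1098
G1 X175.125 Y59.912 F1098
M5
G00 X152.567 Y44.184
M3 S877
G1 X143.112 Y49.165 F1098
G1 X109.337 Y37.195 F1098
G1 X75.260 Y19.676 F1098
M5
G00 X118.823 Y68.282
M3 S877
G1 X148.420 Y82.475 F1098
G1 X190.203 Y97.550 F1098
G1 X244.173 Y113.509 F1098
M5
G00 X0.000 Y0.000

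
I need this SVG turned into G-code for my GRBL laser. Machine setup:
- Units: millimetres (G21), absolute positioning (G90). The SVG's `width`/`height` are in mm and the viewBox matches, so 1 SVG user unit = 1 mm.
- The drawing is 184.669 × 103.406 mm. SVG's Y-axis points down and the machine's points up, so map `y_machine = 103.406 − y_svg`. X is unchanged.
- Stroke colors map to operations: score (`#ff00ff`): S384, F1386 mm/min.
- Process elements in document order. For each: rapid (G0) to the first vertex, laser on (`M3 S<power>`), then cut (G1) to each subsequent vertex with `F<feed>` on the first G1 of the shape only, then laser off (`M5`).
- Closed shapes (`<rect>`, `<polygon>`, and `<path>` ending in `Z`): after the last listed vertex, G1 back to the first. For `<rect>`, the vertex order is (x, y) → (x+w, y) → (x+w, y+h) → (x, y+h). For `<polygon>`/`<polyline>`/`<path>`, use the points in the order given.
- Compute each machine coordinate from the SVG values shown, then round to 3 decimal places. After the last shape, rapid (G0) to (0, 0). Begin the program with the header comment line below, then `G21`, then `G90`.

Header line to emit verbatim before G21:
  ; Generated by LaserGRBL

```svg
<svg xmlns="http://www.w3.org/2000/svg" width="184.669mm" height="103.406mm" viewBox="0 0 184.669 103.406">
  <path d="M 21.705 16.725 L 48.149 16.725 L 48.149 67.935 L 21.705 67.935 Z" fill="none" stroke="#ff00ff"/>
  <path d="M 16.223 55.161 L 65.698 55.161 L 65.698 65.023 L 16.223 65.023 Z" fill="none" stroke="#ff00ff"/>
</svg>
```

; Generated by LaserGRBL
G21
G90
G0 X21.705 Y86.681
M3 S384
G1 X48.149 Y86.681 F1386
G1 X48.149 Y35.471
G1 X21.705 Y35.471
G1 X21.705 Y86.681
M5
G0 X16.223 Y48.245
M3 S384
G1 X65.698 Y48.245 F1386
G1 X65.698 Y38.383
G1 X16.223 Y38.383
G1 X16.223 Y48.245
M5
G0 X0.000 Y0.000

Since the viewBox matches the mm dimensions, user units are millimetres directly. The only transform is the Y-flip y_m = 103.406 − y_svg.

Shape 1 is a rectangle drawn with `<path>`. Its stroke #ff00ff means score at S384, F1386. After flipping Y the toolpath is (21.705,86.681) → (48.149,86.681) → (48.149,35.471) → (21.705,35.471) → (21.705,86.681), returning to the start.

Shape 2 is a rectangle drawn with `<path>`. Its stroke #ff00ff means score at S384, F1386. After flipping Y the toolpath is (16.223,48.245) → (65.698,48.245) → (65.698,38.383) → (16.223,38.383) → (16.223,48.245), returning to the start.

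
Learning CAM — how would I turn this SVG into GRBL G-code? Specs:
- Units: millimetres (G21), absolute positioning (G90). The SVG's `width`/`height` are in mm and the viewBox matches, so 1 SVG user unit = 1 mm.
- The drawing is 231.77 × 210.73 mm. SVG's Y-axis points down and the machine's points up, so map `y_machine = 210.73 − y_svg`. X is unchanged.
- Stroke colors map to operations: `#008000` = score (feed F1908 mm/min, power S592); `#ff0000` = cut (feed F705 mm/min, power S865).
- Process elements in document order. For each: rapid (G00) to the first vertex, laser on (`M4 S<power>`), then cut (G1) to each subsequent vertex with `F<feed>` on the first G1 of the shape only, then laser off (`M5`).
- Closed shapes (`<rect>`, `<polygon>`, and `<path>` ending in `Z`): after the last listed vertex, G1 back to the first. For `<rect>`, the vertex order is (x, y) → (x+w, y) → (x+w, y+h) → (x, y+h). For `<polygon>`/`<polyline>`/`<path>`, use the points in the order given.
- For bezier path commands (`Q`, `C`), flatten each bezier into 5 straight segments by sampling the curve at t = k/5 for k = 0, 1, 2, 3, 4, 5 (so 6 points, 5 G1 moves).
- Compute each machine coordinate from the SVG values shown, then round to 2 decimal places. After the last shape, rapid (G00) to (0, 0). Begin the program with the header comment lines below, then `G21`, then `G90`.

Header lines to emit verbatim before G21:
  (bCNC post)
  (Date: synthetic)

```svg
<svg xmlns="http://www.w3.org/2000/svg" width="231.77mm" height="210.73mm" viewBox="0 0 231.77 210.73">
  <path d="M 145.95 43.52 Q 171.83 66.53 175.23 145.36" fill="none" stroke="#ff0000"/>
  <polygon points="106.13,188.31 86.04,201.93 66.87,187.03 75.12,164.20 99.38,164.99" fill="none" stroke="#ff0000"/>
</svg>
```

1 u = 1 mm; y_m = 210.73 − y.

[1] `<path>` quadratic bezier, #ff0000→cut S865 F705: (145.95,167.21) → (155.40,155.77) → (163.06,139.87) → (168.91,119.50) → (172.97,94.67) → (175.23,65.37)

[2] `<polygon>` regular polygon, #ff0000→cut S865 F705: (106.13,22.42) → (86.04,8.80) → (66.87,23.70) → (75.12,46.53) → (99.38,45.74) → (106.13,22.42) (closed)

(bCNC post)
(Date: synthetic)
G21
G90
G00 X145.95 Y167.21
M4 S865
G1 X155.40 Y155.77 F705
G1 X163.06 Y139.87
G1 X168.91 Y119.50
G1 X172.97 Y94.67
G1 X175.23 Y65.37
M5
G00 X106.13 Y22.42
M4 S865
G1 X86.04 Y8.80 F705
G1 X66.87 Y23.70
G1 X75.12 Y46.53
G1 X99.38 Y45.74
G1 X106.13 Y22.42
M5
G00 X0.00 Y0.00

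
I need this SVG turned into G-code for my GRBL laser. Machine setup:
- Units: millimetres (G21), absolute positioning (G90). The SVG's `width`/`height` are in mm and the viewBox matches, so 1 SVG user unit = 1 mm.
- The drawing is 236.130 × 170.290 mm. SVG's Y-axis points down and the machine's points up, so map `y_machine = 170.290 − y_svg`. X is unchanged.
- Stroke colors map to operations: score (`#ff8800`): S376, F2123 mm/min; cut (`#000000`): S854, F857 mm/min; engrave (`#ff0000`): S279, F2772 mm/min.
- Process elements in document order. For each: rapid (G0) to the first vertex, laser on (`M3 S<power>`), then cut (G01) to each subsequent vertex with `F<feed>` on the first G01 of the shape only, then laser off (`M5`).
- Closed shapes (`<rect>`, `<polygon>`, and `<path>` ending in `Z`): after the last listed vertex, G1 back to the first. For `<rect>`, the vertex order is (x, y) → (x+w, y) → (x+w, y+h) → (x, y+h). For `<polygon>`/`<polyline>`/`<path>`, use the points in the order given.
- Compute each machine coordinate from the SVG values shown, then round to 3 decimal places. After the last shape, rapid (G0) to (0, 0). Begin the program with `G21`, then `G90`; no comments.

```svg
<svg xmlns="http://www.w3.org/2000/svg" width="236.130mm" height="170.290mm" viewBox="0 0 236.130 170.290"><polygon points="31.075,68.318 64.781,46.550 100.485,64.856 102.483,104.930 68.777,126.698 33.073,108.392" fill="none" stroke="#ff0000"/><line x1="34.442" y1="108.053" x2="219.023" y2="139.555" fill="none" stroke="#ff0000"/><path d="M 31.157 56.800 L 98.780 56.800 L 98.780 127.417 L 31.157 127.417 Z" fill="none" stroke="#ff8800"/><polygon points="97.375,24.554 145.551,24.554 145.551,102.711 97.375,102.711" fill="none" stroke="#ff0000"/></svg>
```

G21
G90
G0 X31.075 Y101.972
M3 S279
G01 X64.781 Y123.740 F2772
G01 X100.485 Y105.434
G01 X102.483 Y65.360
G01 X68.777 Y43.592
G01 X33.073 Y61.898
G01 X31.075 Y101.972
M5
G0 X34.442 Y62.237
M3 S279
G01 X219.023 Y30.735 F2772
M5
G0 X31.157 Y113.490
M3 S376
G01 X98.780 Y113.490 F2123
G01 X98.780 Y42.873
G01 X31.157 Y42.873
G01 X31.157 Y113.490
M5
G0 X97.375 Y145.736
M3 S279
G01 X145.551 Y145.736 F2772
G01 X145.551 Y67.579
G01 X97.375 Y67.579
G01 X97.375 Y145.736
M5
G0 X0.000 Y0.000

Since the viewBox matches the mm dimensions, user units are millimetres directly. The only transform is the Y-flip y_m = 170.290 − y_svg.

Shape 1 is a regular polygon drawn with `<polygon>`. Its stroke #ff0000 means engrave at S279, F2772. After flipping Y the toolpath is (31.075,101.972) → (64.781,123.740) → (100.485,105.434) → (102.483,65.360) → (68.777,43.592) → (33.073,61.898) → (31.075,101.972), returning to the start.

Shape 2 is a line segment drawn with `<line>`. Its stroke #ff0000 means engrave at S279, F2772. After flipping Y the toolpath is (34.442,62.237) → (219.023,30.735).

Shape 3 is a rectangle drawn with `<path>`. Its stroke #ff8800 means score at S376, F2123. After flipping Y the toolpath is (31.157,113.490) → (98.780,113.490) → (98.780,42.873) → (31.157,42.873) → (31.157,113.490), returning to the start.

Shape 4 is a rectangle drawn with `<polygon>`. Its stroke #ff0000 means engrave at S279, F2772. After flipping Y the toolpath is (97.375,145.736) → (145.551,145.736) → (145.551,67.579) → (97.375,67.579) → (97.375,145.736), returning to the start.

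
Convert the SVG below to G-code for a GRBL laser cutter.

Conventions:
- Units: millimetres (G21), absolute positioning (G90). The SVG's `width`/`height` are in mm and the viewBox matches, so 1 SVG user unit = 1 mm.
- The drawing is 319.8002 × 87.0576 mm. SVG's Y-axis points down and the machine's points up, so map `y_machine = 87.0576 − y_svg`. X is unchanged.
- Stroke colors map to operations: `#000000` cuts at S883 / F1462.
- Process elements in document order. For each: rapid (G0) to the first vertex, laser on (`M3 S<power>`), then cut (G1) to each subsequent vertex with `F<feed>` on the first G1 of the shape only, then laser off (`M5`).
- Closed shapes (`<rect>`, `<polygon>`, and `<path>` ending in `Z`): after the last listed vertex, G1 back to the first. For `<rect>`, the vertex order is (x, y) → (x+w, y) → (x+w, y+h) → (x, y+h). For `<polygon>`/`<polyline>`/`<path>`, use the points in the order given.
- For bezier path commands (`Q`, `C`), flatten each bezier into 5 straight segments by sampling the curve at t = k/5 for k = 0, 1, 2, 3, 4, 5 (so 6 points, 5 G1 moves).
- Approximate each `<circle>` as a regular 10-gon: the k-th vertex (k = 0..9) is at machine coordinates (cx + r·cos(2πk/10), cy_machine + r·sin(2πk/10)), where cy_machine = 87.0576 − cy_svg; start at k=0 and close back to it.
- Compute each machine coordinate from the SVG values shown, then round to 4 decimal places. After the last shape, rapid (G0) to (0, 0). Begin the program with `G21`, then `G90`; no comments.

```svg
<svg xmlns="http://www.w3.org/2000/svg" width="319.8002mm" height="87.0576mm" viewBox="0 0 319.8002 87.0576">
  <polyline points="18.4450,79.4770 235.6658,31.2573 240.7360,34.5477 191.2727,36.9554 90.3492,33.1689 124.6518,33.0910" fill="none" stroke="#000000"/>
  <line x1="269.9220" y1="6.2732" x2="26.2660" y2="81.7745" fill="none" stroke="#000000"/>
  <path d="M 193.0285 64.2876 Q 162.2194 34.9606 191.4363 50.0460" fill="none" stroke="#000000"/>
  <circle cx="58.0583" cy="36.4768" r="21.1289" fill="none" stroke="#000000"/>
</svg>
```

G21
G90
G0 X18.4450 Y7.5806
M3 S883
G1 X235.6658 Y55.8003 F1462
G1 X240.7360 Y52.5099
G1 X191.2727 Y50.1022
G1 X90.3492 Y53.8887
G1 X124.6518 Y53.9666
M5
G0 X269.9220 Y80.7844
M3 S883
G1 X26.2660 Y5.2831 F1462
M5
G0 X193.0285 Y22.7700
M3 S883
G1 X183.1059 Y32.7243 F1462
G1 X177.9854 Y39.1256
G1 X177.6669 Y41.9739
G1 X182.1506 Y41.2693
G1 X191.4363 Y37.0116
M5
G0 X79.1872 Y50.5808
M3 S883
G1 X75.1519 Y63.0001 F1462
G1 X64.5875 Y70.6756
G1 X51.5291 Y70.6756
G1 X40.9647 Y63.0001
G1 X36.9294 Y50.5808
G1 X40.9647 Y38.1615
G1 X51.5291 Y30.4860
G1 X64.5875 Y30.4860
G1 X75.1519 Y38.1615
G1 X79.1872 Y50.5808
M5
G0 X0.0000 Y0.0000

Since the viewBox matches the mm dimensions, user units are millimetres directly. The only transform is the Y-flip y_m = 87.0576 − y_svg.

Shape 1 is a open polyline drawn with `<polyline>`. Its stroke #000000 means cut at S883, F1462. After flipping Y the toolpath is (18.4450,7.5806) → (235.6658,55.8003) → (240.7360,52.5099) → (191.2727,50.1022) → (90.3492,53.8887) → (124.6518,53.9666).

Shape 2 is a line segment drawn with `<line>`. Its stroke #000000 means cut at S883, F1462. After flipping Y the toolpath is (269.9220,80.7844) → (26.2660,5.2831).

Shape 3 is a quadratic bezier drawn with `<path>`. Its stroke #000000 means cut at S883, F1462. After flipping Y the toolpath is (193.0285,22.7700) → (183.1059,32.7243) → (177.9854,39.1256) → (177.6669,41.9739) → (182.1506,41.2693) → (191.4363,37.0116).

Shape 4 is a circle drawn with `<circle>`. Its stroke #000000 means cut at S883, F1462. After flipping Y the toolpath is (79.1872,50.5808) → (75.1519,63.0001) → (64.5875,70.6756) → (51.5291,70.6756) → (40.9647,63.0001) → (36.9294,50.5808) → (40.9647,38.1615) → (51.5291,30.4860) → (64.5875,30.4860) → (75.1519,38.1615) → (79.1872,50.5808), returning to the start.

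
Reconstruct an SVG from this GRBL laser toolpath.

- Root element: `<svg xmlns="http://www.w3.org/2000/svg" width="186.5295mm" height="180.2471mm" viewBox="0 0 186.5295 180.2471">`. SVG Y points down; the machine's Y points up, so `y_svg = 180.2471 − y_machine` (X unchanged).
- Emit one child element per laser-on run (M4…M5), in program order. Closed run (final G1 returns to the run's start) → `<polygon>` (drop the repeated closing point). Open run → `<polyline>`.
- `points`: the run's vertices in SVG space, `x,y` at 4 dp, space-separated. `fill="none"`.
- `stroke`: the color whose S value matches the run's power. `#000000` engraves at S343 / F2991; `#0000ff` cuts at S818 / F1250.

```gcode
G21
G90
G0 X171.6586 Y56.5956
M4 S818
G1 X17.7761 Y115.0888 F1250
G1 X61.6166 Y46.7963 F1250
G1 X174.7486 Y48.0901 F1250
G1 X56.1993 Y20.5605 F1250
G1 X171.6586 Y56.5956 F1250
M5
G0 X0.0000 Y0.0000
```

<svg xmlns="http://www.w3.org/2000/svg" width="186.5295mm" height="180.2471mm" viewBox="0 0 186.5295 180.2471">
  <polygon points="171.6586,123.6515 17.7761,65.1583 61.6166,133.4508 174.7486,132.1570 56.1993,159.6866" fill="none" stroke="#0000ff"/>
</svg>

Each laser-on run becomes one SVG element. Flip Y back into SVG space with y_svg = 180.2471 − y_machine. Every run uses S818, so all elements get stroke `#0000ff` (cut).

Run 1: The run returns to its start, so emit a `<polygon>` with points (Y-flipped): 171.6586,123.6515 17.7761,65.1583 61.6166,133.4508 174.7486,132.1570 56.1993,159.6866.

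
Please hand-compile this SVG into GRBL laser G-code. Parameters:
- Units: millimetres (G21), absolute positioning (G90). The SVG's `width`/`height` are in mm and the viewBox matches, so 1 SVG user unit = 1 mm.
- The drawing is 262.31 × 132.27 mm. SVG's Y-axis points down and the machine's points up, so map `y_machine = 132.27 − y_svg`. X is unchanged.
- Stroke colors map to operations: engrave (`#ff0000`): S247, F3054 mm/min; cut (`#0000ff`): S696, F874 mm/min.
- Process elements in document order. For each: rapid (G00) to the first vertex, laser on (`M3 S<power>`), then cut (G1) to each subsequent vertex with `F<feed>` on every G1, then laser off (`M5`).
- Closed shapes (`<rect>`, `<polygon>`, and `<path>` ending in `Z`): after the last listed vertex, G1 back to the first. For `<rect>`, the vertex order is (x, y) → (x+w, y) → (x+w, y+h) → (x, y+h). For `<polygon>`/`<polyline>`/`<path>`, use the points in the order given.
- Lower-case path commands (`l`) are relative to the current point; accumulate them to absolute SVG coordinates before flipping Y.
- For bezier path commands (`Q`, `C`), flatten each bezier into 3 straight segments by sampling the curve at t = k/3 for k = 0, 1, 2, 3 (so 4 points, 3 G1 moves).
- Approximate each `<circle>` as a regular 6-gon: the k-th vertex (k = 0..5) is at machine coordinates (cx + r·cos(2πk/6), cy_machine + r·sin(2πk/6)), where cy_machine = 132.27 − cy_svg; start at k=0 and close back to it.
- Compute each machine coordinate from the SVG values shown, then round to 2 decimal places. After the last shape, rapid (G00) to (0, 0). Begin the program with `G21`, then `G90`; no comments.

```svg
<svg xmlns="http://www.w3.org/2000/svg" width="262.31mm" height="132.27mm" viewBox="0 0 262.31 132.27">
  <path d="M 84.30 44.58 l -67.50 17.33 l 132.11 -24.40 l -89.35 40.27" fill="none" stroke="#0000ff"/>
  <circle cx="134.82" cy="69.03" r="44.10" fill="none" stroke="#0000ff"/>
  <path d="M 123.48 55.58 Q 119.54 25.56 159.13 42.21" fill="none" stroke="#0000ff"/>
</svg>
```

G21
G90
G00 X84.30 Y87.69
M3 S696
G1 X16.80 Y70.36 F874
G1 X148.91 Y94.76 F874
G1 X59.56 Y54.49 F874
M5
G00 X178.92 Y63.24
M3 S696
G1 X156.87 Y101.43 F874
G1 X112.77 Y101.43 F874
G1 X90.72 Y63.24 F874
G1 X112.77 Y25.05 F874
G1 X156.87 Y25.05 F874
G1 X178.92 Y63.24 F874
M5
G00 X123.48 Y76.69
M3 S696
G1 X125.69 Y91.52 F874
G1 X137.57 Y95.97 F874
G1 X159.13 Y90.06 F874
M5
G00 X0.00 Y0.00

1 u = 1 mm; y_m = 132.27 − y.

[1] `<path>` open polyline, #0000ff→cut S696 F874: (84.30,87.69) → (16.80,70.36) → (148.91,94.76) → (59.56,54.49)

[2] `<circle>` circle, #0000ff→cut S696 F874: (178.92,63.24) → (156.87,101.43) → (112.77,101.43) → (90.72,63.24) → (112.77,25.05) → (156.87,25.05) → (178.92,63.24) (closed)

[3] `<path>` quadratic bezier, #0000ff→cut S696 F874: (123.48,76.69) → (125.69,91.52) → (137.57,95.97) → (159.13,90.06)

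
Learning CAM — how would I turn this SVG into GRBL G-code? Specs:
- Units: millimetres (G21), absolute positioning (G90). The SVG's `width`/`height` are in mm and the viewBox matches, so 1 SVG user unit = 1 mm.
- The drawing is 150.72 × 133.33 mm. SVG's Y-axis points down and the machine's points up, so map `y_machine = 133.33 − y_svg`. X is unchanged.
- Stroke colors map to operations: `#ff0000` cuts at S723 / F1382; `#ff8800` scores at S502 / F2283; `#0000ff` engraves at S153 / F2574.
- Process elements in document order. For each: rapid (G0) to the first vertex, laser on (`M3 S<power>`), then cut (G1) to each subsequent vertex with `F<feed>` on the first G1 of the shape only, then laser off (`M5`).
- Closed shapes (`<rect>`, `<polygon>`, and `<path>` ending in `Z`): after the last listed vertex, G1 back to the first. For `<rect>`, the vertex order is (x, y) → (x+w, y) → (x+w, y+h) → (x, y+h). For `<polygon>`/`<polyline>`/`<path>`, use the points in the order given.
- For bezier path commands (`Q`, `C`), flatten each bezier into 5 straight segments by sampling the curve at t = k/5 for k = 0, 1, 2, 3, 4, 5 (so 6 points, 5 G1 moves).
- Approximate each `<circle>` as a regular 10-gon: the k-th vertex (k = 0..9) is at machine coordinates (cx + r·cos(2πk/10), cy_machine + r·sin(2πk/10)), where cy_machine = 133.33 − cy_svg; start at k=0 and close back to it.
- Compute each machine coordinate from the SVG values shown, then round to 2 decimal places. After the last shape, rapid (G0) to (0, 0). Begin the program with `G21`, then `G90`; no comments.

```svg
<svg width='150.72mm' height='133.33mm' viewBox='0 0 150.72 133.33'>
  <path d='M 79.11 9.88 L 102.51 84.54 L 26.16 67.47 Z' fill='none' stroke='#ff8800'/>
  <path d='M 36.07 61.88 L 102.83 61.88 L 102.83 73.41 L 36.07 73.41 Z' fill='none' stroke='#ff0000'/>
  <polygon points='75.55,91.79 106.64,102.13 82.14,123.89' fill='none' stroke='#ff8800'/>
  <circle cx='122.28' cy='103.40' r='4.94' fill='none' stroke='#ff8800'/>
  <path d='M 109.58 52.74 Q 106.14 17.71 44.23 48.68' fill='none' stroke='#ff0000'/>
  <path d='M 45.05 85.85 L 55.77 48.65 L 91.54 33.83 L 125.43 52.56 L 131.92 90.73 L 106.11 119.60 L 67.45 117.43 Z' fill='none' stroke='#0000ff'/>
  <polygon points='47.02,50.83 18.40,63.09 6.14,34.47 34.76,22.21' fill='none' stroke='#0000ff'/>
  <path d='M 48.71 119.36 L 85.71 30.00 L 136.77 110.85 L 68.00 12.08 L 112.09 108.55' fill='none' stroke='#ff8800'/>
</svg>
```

viewBox `0 0 150.72 133.33` with mm width/height → 1 unit = 1 mm. Flip: y_m = 133.33 − y_svg.

**Shape 1** — `<path>` regular polygon, stroke `#ff8800` → score (S502, F2283). Machine vertices: (79.11,123.45) → (102.51,48.79) → (26.16,65.86) → (79.11,123.45). Closed: final G1 returns to the first vertex.

**Shape 2** — `<path>` rectangle, stroke `#ff0000` → cut (S723, F1382). Machine vertices: (36.07,71.45) → (102.83,71.45) → (102.83,59.92) → (36.07,59.92) → (36.07,71.45). Closed: final G1 returns to the first vertex.

**Shape 3** — `<polygon>` regular polygon, stroke `#ff8800` → score (S502, F2283). Machine vertices: (75.55,41.54) → (106.64,31.20) → (82.14,9.44) → (75.55,41.54). Closed: final G1 returns to the first vertex.

**Shape 4** — `<circle>` circle, stroke `#ff8800` → score (S502, F2283). Machine vertices: (127.22,29.93) → (126.28,32.83) → (123.81,34.63) → (120.75,34.63) → (118.28,32.83) → (117.34,29.93) → (118.28,27.03) → (120.75,25.23) → (123.81,25.23) → (126.28,27.03) → (127.22,29.93). Closed: final G1 returns to the first vertex.

**Shape 5** — `<path>` quadratic bezier, stroke `#ff0000` → cut (S723, F1382). Control points (SVG): P0=(109.58,52.74), P1=(106.14,17.71), P2=(44.23,48.68); sampled at t=k/5. Machine vertices: (109.58,80.59) → (105.87,91.96) → (97.47,98.05) → (84.40,98.87) → (66.66,94.40) → (44.23,84.65). Open path.

**Shape 6** — `<path>` regular polygon, stroke `#0000ff` → engrave (S153, F2574). Machine vertices: (45.05,47.48) → (55.77,84.68) → (91.54,99.50) → (125.43,80.77) → (131.92,42.60) → (106.11,13.73) → (67.45,15.90) → (45.05,47.48). Closed: final G1 returns to the first vertex.

**Shape 7** — `<polygon>` regular polygon, stroke `#0000ff` → engrave (S153, F2574). Machine vertices: (47.02,82.50) → (18.40,70.24) → (6.14,98.86) → (34.76,111.12) → (47.02,82.50). Closed: final G1 returns to the first vertex.

**Shape 8** — `<path>` open polyline, stroke `#ff8800` → score (S502, F2283). Machine vertices: (48.71,13.97) → (85.71,103.33) → (136.77,22.48) → (68.00,121.25) → (112.09,24.78). Open path.

G21
G90
G0 X79.11 Y123.45
M3 S502
G1 X102.51 Y48.79 F2283
G1 X26.16 Y65.86
G1 X79.11 Y123.45
M5
G0 X36.07 Y71.45
M3 S723
G1 X102.83 Y71.45 F1382
G1 X102.83 Y59.92
G1 X36.07 Y59.92
G1 X36.07 Y71.45
M5
G0 X75.55 Y41.54
M3 S502
G1 X106.64 Y31.20 F2283
G1 X82.14 Y9.44
G1 X75.55 Y41.54
M5
G0 X127.22 Y29.93
M3 S502
G1 X126.28 Y32.83 F2283
G1 X123.81 Y34.63
G1 X120.75 Y34.63
G1 X118.28 Y32.83
G1 X117.34 Y29.93
G1 X118.28 Y27.03
G1 X120.75 Y25.23
G1 X123.81 Y25.23
G1 X126.28 Y27.03
G1 X127.22 Y29.93
M5
G0 X109.58 Y80.59
M3 S723
G1 X105.87 Y91.96 F1382
G1 X97.47 Y98.05
G1 X84.40 Y98.87
G1 X66.66 Y94.40
G1 X44.23 Y84.65
M5
G0 X45.05 Y47.48
M3 S153
G1 X55.77 Y84.68 F2574
G1 X91.54 Y99.50
G1 X125.43 Y80.77
G1 X131.92 Y42.60
G1 X106.11 Y13.73
G1 X67.45 Y15.90
G1 X45.05 Y47.48
M5
G0 X47.02 Y82.50
M3 S153
G1 X18.40 Y70.24 F2574
G1 X6.14 Y98.86
G1 X34.76 Y111.12
G1 X47.02 Y82.50
M5
G0 X48.71 Y13.97
M3 S502
G1 X85.71 Y103.33 F2283
G1 X136.77 Y22.48
G1 X68.00 Y121.25
G1 X112.09 Y24.78
M5
G0 X0.00 Y0.00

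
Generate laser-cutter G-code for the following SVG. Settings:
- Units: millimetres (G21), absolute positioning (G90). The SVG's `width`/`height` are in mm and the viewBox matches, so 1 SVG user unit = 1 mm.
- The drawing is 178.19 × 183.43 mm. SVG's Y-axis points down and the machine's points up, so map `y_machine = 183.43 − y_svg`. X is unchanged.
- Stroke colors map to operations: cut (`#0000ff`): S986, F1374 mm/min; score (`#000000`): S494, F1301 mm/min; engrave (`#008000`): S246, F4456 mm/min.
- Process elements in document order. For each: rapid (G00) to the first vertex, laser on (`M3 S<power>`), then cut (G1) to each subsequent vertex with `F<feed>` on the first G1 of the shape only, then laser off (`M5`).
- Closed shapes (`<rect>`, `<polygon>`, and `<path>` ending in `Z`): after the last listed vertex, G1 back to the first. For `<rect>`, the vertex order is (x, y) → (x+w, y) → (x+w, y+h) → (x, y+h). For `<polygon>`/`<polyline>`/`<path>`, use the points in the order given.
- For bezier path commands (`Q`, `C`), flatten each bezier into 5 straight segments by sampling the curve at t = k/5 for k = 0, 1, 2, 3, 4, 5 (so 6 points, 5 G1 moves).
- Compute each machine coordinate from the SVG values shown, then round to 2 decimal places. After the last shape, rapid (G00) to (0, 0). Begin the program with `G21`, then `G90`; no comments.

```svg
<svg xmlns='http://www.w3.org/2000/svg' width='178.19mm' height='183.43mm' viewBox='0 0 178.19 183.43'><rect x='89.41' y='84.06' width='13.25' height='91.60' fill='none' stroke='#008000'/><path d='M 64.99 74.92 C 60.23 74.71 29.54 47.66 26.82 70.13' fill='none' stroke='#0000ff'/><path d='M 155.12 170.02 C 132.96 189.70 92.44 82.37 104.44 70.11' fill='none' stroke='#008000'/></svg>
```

G21
G90
G00 X89.41 Y99.37
M3 S246
G1 X102.66 Y99.37 F4456
G1 X102.66 Y7.77
G1 X89.41 Y7.77
G1 X89.41 Y99.37
M5
G00 X64.99 Y108.51
M3 S986
G1 X59.45 Y111.25 F1374
G1 X50.28 Y116.76
G1 X40.06 Y121.38
G1 X31.38 Y121.45
G1 X26.82 Y113.30
M5
G00 X155.12 Y13.41
M3 S246
G1 X140.19 Y15.07 F4456
G1 X124.25 Y36.55
G1 X110.71 Y67.19
G1 X102.98 Y96.33
G1 X104.44 Y113.32
M5
G00 X0.00 Y0.00

1 u = 1 mm; y_m = 183.43 − y.

[1] `<rect>` rectangle, #008000→engrave S246 F4456: (89.41,99.37) → (102.66,99.37) → (102.66,7.77) → (89.41,7.77) → (89.41,99.37) (closed)

[2] `<path>` cubic bezier, #0000ff→cut S986 F1374: (64.99,108.51) → (59.45,111.25) → (50.28,116.76) → (40.06,121.38) → (31.38,121.45) → (26.82,113.30)

[3] `<path>` cubic bezier, #008000→engrave S246 F4456: (155.12,13.41) → (140.19,15.07) → (124.25,36.55) → (110.71,67.19) → (102.98,96.33) → (104.44,113.32)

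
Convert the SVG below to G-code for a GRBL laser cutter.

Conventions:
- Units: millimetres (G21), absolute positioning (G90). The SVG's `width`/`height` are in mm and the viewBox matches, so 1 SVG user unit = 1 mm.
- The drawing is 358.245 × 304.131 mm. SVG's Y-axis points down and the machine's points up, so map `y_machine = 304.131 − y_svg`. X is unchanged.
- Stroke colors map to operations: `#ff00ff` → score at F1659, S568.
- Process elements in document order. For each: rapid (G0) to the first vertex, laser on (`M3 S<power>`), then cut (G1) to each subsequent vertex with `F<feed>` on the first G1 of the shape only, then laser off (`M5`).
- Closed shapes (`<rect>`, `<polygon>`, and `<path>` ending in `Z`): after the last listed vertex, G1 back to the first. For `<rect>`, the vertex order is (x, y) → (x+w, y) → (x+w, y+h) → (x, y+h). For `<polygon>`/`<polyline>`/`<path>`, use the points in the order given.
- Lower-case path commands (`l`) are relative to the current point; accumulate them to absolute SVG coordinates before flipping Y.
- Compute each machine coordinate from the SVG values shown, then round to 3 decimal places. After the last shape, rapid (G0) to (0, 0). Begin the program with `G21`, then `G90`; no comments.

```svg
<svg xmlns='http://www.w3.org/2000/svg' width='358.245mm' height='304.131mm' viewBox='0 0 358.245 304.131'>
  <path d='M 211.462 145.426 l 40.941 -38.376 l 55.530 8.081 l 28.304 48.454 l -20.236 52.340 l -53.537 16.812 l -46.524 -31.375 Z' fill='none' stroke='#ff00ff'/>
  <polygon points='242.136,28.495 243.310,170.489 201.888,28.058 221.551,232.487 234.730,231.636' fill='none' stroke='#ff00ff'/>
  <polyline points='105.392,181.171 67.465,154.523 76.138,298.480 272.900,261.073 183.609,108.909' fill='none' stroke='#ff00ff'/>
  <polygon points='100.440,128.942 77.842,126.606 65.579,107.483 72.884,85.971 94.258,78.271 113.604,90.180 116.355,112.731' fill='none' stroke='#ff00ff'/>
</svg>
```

viewBox `0 0 358.245 304.131` with mm width/height → 1 unit = 1 mm. Flip: y_m = 304.131 − y_svg.

**Shape 1** — `<path>` regular polygon, stroke `#ff00ff` → score (S568, F1659). Machine vertices: (211.462,158.705) → (252.403,197.081) → (307.933,189.000) → (336.237,140.546) → (316.001,88.206) → (262.464,71.394) → (215.940,102.769) → (211.462,158.705). Closed: final G1 returns to the first vertex.

**Shape 2** — `<polygon>` closed polygon, stroke `#ff00ff` → score (S568, F1659). Machine vertices: (242.136,275.636) → (243.310,133.642) → (201.888,276.073) → (221.551,71.644) → (234.730,72.495) → (242.136,275.636). Closed: final G1 returns to the first vertex.

**Shape 3** — `<polyline>` open polyline, stroke `#ff00ff` → score (S568, F1659). Machine vertices: (105.392,122.960) → (67.465,149.608) → (76.138,5.651) → (272.900,43.058) → (183.609,195.222). Open path.

**Shape 4** — `<polygon>` regular polygon, stroke `#ff00ff` → score (S568, F1659). Machine vertices: (100.440,175.189) → (77.842,177.525) → (65.579,196.648) → (72.884,218.160) → (94.258,225.860) → (113.604,213.951) → (116.355,191.400) → (100.440,175.189). Closed: final G1 returns to the first vertex.

G21
G90
G0 X211.462 Y158.705
M3 S568
G1 X252.403 Y197.081 F1659
G1 X307.933 Y189.000
G1 X336.237 Y140.546
G1 X316.001 Y88.206
G1 X262.464 Y71.394
G1 X215.940 Y102.769
G1 X211.462 Y158.705
M5
G0 X242.136 Y275.636
M3 S568
G1 X243.310 Y133.642 F1659
G1 X201.888 Y276.073
G1 X221.551 Y71.644
G1 X234.730 Y72.495
G1 X242.136 Y275.636
M5
G0 X105.392 Y122.960
M3 S568
G1 X67.465 Y149.608 F1659
G1 X76.138 Y5.651
G1 X272.900 Y43.058
G1 X183.609 Y195.222
M5
G0 X100.440 Y175.189
M3 S568
G1 X77.842 Y177.525 F1659
G1 X65.579 Y196.648
G1 X72.884 Y218.160
G1 X94.258 Y225.860
G1 X113.604 Y213.951
G1 X116.355 Y191.400
G1 X100.440 Y175.189
M5
G0 X0.000 Y0.000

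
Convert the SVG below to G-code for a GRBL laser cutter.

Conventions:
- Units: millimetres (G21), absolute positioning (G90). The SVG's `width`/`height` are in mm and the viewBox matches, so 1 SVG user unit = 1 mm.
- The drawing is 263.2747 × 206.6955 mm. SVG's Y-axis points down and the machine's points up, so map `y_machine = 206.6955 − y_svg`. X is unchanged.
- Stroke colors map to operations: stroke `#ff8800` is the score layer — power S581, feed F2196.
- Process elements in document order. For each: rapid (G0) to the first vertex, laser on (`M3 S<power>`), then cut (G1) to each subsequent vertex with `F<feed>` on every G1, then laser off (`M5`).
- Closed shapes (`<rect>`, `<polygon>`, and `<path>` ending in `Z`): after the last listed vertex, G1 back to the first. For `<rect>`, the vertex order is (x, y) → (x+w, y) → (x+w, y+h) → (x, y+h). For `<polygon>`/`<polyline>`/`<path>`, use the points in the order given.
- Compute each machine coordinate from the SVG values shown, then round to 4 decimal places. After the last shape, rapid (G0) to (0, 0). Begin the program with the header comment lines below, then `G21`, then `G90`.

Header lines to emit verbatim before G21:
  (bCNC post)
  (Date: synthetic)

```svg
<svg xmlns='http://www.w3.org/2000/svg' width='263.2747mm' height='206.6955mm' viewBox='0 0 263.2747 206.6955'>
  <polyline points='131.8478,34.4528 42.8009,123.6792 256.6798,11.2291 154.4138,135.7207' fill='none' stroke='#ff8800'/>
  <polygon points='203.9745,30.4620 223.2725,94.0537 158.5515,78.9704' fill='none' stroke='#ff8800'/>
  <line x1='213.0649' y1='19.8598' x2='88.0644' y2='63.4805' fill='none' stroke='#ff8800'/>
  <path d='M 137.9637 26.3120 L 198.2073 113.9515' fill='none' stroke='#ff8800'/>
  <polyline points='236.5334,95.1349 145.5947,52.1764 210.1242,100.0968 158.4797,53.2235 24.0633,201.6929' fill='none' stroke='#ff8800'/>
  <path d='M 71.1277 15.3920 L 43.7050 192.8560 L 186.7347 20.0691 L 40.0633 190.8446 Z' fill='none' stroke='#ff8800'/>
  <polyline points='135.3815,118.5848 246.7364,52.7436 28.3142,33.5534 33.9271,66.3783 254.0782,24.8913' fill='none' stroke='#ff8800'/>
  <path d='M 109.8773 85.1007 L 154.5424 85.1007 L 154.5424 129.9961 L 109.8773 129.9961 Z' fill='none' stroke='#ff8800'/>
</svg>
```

viewBox `0 0 263.2747 206.6955` with mm width/height → 1 unit = 1 mm. Flip: y_m = 206.6955 − y_svg.

**Shape 1** — `<polyline>` open polyline, stroke `#ff8800` → score (S581, F2196). Machine vertices: (131.8478,172.2427) → (42.8009,83.0163) → (256.6798,195.4664) → (154.4138,70.9748). Open path.

**Shape 2** — `<polygon>` regular polygon, stroke `#ff8800` → score (S581, F2196). Machine vertices: (203.9745,176.2335) → (223.2725,112.6418) → (158.5515,127.7251) → (203.9745,176.2335). Closed: final G1 returns to the first vertex.

**Shape 3** — `<line>` line segment, stroke `#ff8800` → score (S581, F2196). Machine vertices: (213.0649,186.8357) → (88.0644,143.2150). Open path.

**Shape 4** — `<path>` line segment, stroke `#ff8800` → score (S581, F2196). Machine vertices: (137.9637,180.3835) → (198.2073,92.7440). Open path.

**Shape 5** — `<polyline>` open polyline, stroke `#ff8800` → score (S581, F2196). Machine vertices: (236.5334,111.5606) → (145.5947,154.5191) → (210.1242,106.5987) → (158.4797,153.4720) → (24.0633,5.0026). Open path.

**Shape 6** — `<path>` closed polygon, stroke `#ff8800` → score (S581, F2196). Machine vertices: (71.1277,191.3035) → (43.7050,13.8395) → (186.7347,186.6264) → (40.0633,15.8509) → (71.1277,191.3035). Closed: final G1 returns to the first vertex.

**Shape 7** — `<polyline>` open polyline, stroke `#ff8800` → score (S581, F2196). Machine vertices: (135.3815,88.1107) → (246.7364,153.9519) → (28.3142,173.1421) → (33.9271,140.3172) → (254.0782,181.8042). Open path.

**Shape 8** — `<path>` rectangle, stroke `#ff8800` → score (S581, F2196). Machine vertices: (109.8773,121.5948) → (154.5424,121.5948) → (154.5424,76.6994) → (109.8773,76.6994) → (109.8773,121.5948). Closed: final G1 returns to the first vertex.

(bCNC post)
(Date: synthetic)
G21
G90
G0 X131.8478 Y172.2427
M3 S581
G1 X42.8009 Y83.0163 F2196
G1 X256.6798 Y195.4664 F2196
G1 X154.4138 Y70.9748 F2196
M5
G0 X203.9745 Y176.2335
M3 S581
G1 X223.2725 Y112.6418 F2196
G1 X158.5515 Y127.7251 F2196
G1 X203.9745 Y176.2335 F2196
M5
G0 X213.0649 Y186.8357
M3 S581
G1 X88.0644 Y143.2150 F2196
M5
G0 X137.9637 Y180.3835
M3 S581
G1 X198.2073 Y92.7440 F2196
M5
G0 X236.5334 Y111.5606
M3 S581
G1 X145.5947 Y154.5191 F2196
G1 X210.1242 Y106.5987 F2196
G1 X158.4797 Y153.4720 F2196
G1 X24.0633 Y5.0026 F2196
M5
G0 X71.1277 Y191.3035
M3 S581
G1 X43.7050 Y13.8395 F2196
G1 X186.7347 Y186.6264 F2196
G1 X40.0633 Y15.8509 F2196
G1 X71.1277 Y191.3035 F2196
M5
G0 X135.3815 Y88.1107
M3 S581
G1 X246.7364 Y153.9519 F2196
G1 X28.3142 Y173.1421 F2196
G1 X33.9271 Y140.3172 F2196
G1 X254.0782 Y181.8042 F2196
M5
G0 X109.8773 Y121.5948
M3 S581
G1 X154.5424 Y121.5948 F2196
G1 X154.5424 Y76.6994 F2196
G1 X109.8773 Y76.6994 F2196
G1 X109.8773 Y121.5948 F2196
M5
G0 X0.0000 Y0.0000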